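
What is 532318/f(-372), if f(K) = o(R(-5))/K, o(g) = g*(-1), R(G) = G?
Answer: -198022296/5 ≈ -3.9604e+7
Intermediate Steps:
o(g) = -g
f(K) = 5/K (f(K) = (-1*(-5))/K = 5/K)
532318/f(-372) = 532318/((5/(-372))) = 532318/((5*(-1/372))) = 532318/(-5/372) = 532318*(-372/5) = -198022296/5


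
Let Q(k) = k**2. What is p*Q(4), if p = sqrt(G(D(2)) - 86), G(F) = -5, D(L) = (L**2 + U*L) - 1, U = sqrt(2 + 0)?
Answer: 16*I*sqrt(91) ≈ 152.63*I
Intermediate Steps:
U = sqrt(2) ≈ 1.4142
D(L) = -1 + L**2 + L*sqrt(2) (D(L) = (L**2 + sqrt(2)*L) - 1 = (L**2 + L*sqrt(2)) - 1 = -1 + L**2 + L*sqrt(2))
p = I*sqrt(91) (p = sqrt(-5 - 86) = sqrt(-91) = I*sqrt(91) ≈ 9.5394*I)
p*Q(4) = (I*sqrt(91))*4**2 = (I*sqrt(91))*16 = 16*I*sqrt(91)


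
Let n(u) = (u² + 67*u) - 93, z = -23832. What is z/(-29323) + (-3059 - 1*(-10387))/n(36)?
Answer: 301031624/106002645 ≈ 2.8399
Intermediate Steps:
n(u) = -93 + u² + 67*u
z/(-29323) + (-3059 - 1*(-10387))/n(36) = -23832/(-29323) + (-3059 - 1*(-10387))/(-93 + 36² + 67*36) = -23832*(-1/29323) + (-3059 + 10387)/(-93 + 1296 + 2412) = 23832/29323 + 7328/3615 = 301031624/106002645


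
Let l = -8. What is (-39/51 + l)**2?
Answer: 22201/289 ≈ 76.820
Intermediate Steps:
(-39/51 + l)**2 = (-39/51 - 8)**2 = (-39*1/51 - 8)**2 = (-13/17 - 8)**2 = (-149/17)**2 = 22201/289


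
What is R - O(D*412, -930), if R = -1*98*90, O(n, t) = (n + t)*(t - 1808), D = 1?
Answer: -1427104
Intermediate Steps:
O(n, t) = (-1808 + t)*(n + t) (O(n, t) = (n + t)*(-1808 + t) = (-1808 + t)*(n + t))
R = -8820 (R = -98*90 = -8820)
R - O(D*412, -930) = -8820 - ((-930)² - 1808*412 - 1808*(-930) + (1*412)*(-930)) = -8820 - (864900 - 1808*412 + 1681440 + 412*(-930)) = -8820 - (864900 - 744896 + 1681440 - 383160) = -8820 - 1*1418284 = -8820 - 1418284 = -1427104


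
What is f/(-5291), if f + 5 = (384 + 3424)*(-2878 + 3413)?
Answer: -2037275/5291 ≈ -385.05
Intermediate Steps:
f = 2037275 (f = -5 + (384 + 3424)*(-2878 + 3413) = -5 + 3808*535 = -5 + 2037280 = 2037275)
f/(-5291) = 2037275/(-5291) = 2037275*(-1/5291) = -2037275/5291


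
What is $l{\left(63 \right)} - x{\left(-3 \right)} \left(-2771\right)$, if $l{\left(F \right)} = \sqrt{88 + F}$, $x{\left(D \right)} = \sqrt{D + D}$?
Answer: $\sqrt{151} + 2771 i \sqrt{6} \approx 12.288 + 6787.5 i$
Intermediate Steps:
$x{\left(D \right)} = \sqrt{2} \sqrt{D}$ ($x{\left(D \right)} = \sqrt{2 D} = \sqrt{2} \sqrt{D}$)
$l{\left(63 \right)} - x{\left(-3 \right)} \left(-2771\right) = \sqrt{88 + 63} - \sqrt{2} \sqrt{-3} \left(-2771\right) = \sqrt{151} - \sqrt{2} i \sqrt{3} \left(-2771\right) = \sqrt{151} - i \sqrt{6} \left(-2771\right) = \sqrt{151} - - 2771 i \sqrt{6} = \sqrt{151} + 2771 i \sqrt{6}$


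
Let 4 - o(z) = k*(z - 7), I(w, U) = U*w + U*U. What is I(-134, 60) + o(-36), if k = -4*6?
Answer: -5468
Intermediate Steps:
I(w, U) = U² + U*w (I(w, U) = U*w + U² = U² + U*w)
k = -24
o(z) = -164 + 24*z (o(z) = 4 - (-24)*(z - 7) = 4 - (-24)*(-7 + z) = 4 - (168 - 24*z) = 4 + (-168 + 24*z) = -164 + 24*z)
I(-134, 60) + o(-36) = 60*(60 - 134) + (-164 + 24*(-36)) = 60*(-74) + (-164 - 864) = -4440 - 1028 = -5468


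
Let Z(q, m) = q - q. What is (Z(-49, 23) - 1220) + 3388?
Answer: 2168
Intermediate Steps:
Z(q, m) = 0
(Z(-49, 23) - 1220) + 3388 = (0 - 1220) + 3388 = -1220 + 3388 = 2168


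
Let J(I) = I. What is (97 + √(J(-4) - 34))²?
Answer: (97 + I*√38)² ≈ 9371.0 + 1195.9*I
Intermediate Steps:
(97 + √(J(-4) - 34))² = (97 + √(-4 - 34))² = (97 + √(-38))² = (97 + I*√38)²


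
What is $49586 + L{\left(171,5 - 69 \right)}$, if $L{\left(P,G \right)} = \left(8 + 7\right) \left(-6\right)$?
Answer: $49496$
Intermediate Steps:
$L{\left(P,G \right)} = -90$ ($L{\left(P,G \right)} = 15 \left(-6\right) = -90$)
$49586 + L{\left(171,5 - 69 \right)} = 49586 - 90 = 49496$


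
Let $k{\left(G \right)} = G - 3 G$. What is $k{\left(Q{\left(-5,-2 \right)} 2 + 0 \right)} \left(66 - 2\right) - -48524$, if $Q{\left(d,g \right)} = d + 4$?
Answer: $48780$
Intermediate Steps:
$Q{\left(d,g \right)} = 4 + d$
$k{\left(G \right)} = - 2 G$
$k{\left(Q{\left(-5,-2 \right)} 2 + 0 \right)} \left(66 - 2\right) - -48524 = - 2 \left(\left(4 - 5\right) 2 + 0\right) \left(66 - 2\right) - -48524 = - 2 \left(\left(-1\right) 2 + 0\right) 64 + 48524 = - 2 \left(-2 + 0\right) 64 + 48524 = \left(-2\right) \left(-2\right) 64 + 48524 = 4 \cdot 64 + 48524 = 256 + 48524 = 48780$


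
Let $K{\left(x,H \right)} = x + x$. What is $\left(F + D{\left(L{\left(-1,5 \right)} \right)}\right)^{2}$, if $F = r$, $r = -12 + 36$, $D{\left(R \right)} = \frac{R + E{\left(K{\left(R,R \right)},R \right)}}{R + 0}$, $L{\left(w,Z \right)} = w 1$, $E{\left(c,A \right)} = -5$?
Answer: $900$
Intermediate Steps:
$K{\left(x,H \right)} = 2 x$
$L{\left(w,Z \right)} = w$
$D{\left(R \right)} = \frac{-5 + R}{R}$ ($D{\left(R \right)} = \frac{R - 5}{R + 0} = \frac{-5 + R}{R}$)
$r = 24$
$F = 24$
$\left(F + D{\left(L{\left(-1,5 \right)} \right)}\right)^{2} = \left(24 + \frac{-5 - 1}{-1}\right)^{2} = \left(24 - -6\right)^{2} = \left(24 + 6\right)^{2} = 30^{2} = 900$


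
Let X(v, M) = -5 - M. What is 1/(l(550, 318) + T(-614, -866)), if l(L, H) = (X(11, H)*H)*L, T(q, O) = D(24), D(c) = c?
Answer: -1/56492676 ≈ -1.7701e-8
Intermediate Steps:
T(q, O) = 24
l(L, H) = H*L*(-5 - H) (l(L, H) = ((-5 - H)*H)*L = (H*(-5 - H))*L = H*L*(-5 - H))
1/(l(550, 318) + T(-614, -866)) = 1/(-1*318*550*(5 + 318) + 24) = 1/(-1*318*550*323 + 24) = 1/(-56492700 + 24) = 1/(-56492676) = -1/56492676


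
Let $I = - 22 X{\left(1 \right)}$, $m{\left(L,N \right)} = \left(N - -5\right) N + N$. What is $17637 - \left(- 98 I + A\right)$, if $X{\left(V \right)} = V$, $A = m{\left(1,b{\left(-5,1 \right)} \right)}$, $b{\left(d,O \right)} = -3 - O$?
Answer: $15489$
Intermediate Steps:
$m{\left(L,N \right)} = N + N \left(5 + N\right)$ ($m{\left(L,N \right)} = \left(N + 5\right) N + N = \left(5 + N\right) N + N = N \left(5 + N\right) + N = N + N \left(5 + N\right)$)
$A = -8$ ($A = \left(-3 - 1\right) \left(6 - 4\right) = - 4 \left(6 - 4\right) = \left(-4\right) 2 = -8$)
$I = -22$ ($I = \left(-22\right) 1 = -22$)
$17637 - \left(- 98 I + A\right) = 17637 - \left(\left(-98\right) \left(-22\right) - 8\right) = 17637 - \left(2156 - 8\right) = 17637 - 2148 = 15489$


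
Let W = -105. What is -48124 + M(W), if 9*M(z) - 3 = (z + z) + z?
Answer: -144476/3 ≈ -48159.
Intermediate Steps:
M(z) = ⅓ + z/3 (M(z) = ⅓ + ((z + z) + z)/9 = ⅓ + (2*z + z)/9 = ⅓ + (3*z)/9 = ⅓ + z/3)
-48124 + M(W) = -48124 + (⅓ + (⅓)*(-105)) = -48124 + (⅓ - 35) = -48124 - 104/3 = -144476/3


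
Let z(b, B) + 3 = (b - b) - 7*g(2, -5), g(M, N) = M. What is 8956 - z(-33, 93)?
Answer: 8973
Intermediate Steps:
z(b, B) = -17 (z(b, B) = -3 + ((b - b) - 7*2) = -3 + (0 - 14) = -3 - 14 = -17)
8956 - z(-33, 93) = 8956 - 1*(-17) = 8956 + 17 = 8973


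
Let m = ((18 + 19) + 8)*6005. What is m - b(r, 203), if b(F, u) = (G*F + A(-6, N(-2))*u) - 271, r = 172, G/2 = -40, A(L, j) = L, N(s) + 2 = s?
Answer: 285474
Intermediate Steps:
N(s) = -2 + s
G = -80 (G = 2*(-40) = -80)
b(F, u) = -271 - 80*F - 6*u (b(F, u) = (-80*F - 6*u) - 271 = -271 - 80*F - 6*u)
m = 270225 (m = (37 + 8)*6005 = 45*6005 = 270225)
m - b(r, 203) = 270225 - (-271 - 80*172 - 6*203) = 270225 - (-271 - 13760 - 1218) = 270225 - 1*(-15249) = 270225 + 15249 = 285474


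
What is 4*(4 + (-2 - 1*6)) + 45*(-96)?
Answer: -4336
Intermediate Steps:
4*(4 + (-2 - 1*6)) + 45*(-96) = 4*(4 + (-2 - 6)) - 4320 = 4*(4 - 8) - 4320 = 4*(-4) - 4320 = -16 - 4320 = -4336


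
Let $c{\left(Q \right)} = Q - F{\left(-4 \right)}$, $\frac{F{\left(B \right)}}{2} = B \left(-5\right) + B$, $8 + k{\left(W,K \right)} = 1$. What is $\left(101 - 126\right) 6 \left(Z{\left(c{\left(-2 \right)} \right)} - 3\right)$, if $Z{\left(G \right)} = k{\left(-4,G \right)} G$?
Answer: $-35250$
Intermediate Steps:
$k{\left(W,K \right)} = -7$ ($k{\left(W,K \right)} = -8 + 1 = -7$)
$F{\left(B \right)} = - 8 B$ ($F{\left(B \right)} = 2 \left(B \left(-5\right) + B\right) = 2 \left(- 5 B + B\right) = 2 \left(- 4 B\right) = - 8 B$)
$c{\left(Q \right)} = -32 + Q$ ($c{\left(Q \right)} = Q - \left(-8\right) \left(-4\right) = Q - 32 = -32 + Q$)
$Z{\left(G \right)} = - 7 G$
$\left(101 - 126\right) 6 \left(Z{\left(c{\left(-2 \right)} \right)} - 3\right) = \left(101 - 126\right) 6 \left(- 7 \left(-32 - 2\right) - 3\right) = \left(101 - 126\right) 6 \left(\left(-7\right) \left(-34\right) - 3\right) = - 25 \cdot 6 \left(238 - 3\right) = - 25 \cdot 6 \cdot 235 = \left(-25\right) 1410 = -35250$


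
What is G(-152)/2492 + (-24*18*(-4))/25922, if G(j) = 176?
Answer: 1108556/8074703 ≈ 0.13729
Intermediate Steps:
G(-152)/2492 + (-24*18*(-4))/25922 = 176/2492 + (-24*18*(-4))/25922 = 176*(1/2492) - 432*(-4)*(1/25922) = 44/623 + 1728*(1/25922) = 44/623 + 864/12961 = 1108556/8074703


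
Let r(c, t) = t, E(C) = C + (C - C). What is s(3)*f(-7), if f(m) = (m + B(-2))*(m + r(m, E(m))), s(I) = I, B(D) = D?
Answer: 378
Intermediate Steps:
E(C) = C (E(C) = C + 0 = C)
f(m) = 2*m*(-2 + m) (f(m) = (m - 2)*(m + m) = (-2 + m)*(2*m) = 2*m*(-2 + m))
s(3)*f(-7) = 3*(2*(-7)*(-2 - 7)) = 3*(2*(-7)*(-9)) = 3*126 = 378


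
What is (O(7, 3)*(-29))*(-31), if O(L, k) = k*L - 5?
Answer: 14384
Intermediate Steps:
O(L, k) = -5 + L*k (O(L, k) = L*k - 5 = -5 + L*k)
(O(7, 3)*(-29))*(-31) = ((-5 + 7*3)*(-29))*(-31) = ((-5 + 21)*(-29))*(-31) = (16*(-29))*(-31) = -464*(-31) = 14384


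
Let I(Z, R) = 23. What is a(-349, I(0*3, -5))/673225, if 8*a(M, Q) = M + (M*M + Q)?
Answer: 4859/215432 ≈ 0.022555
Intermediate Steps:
a(M, Q) = M/8 + Q/8 + M²/8 (a(M, Q) = (M + (M*M + Q))/8 = (M + (M² + Q))/8 = (M + (Q + M²))/8 = (M + Q + M²)/8 = M/8 + Q/8 + M²/8)
a(-349, I(0*3, -5))/673225 = ((⅛)*(-349) + (⅛)*23 + (⅛)*(-349)²)/673225 = (-349/8 + 23/8 + (⅛)*121801)*(1/673225) = (-349/8 + 23/8 + 121801/8)*(1/673225) = (121475/8)*(1/673225) = 4859/215432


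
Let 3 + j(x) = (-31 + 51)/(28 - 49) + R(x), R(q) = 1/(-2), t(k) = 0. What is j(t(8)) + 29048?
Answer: 1219829/42 ≈ 29044.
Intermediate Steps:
R(q) = -1/2
j(x) = -187/42 (j(x) = -3 + ((-31 + 51)/(28 - 49) - 1/2) = -3 + (20/(-21) - 1/2) = -3 + (20*(-1/21) - 1/2) = -3 + (-20/21 - 1/2) = -3 - 61/42 = -187/42)
j(t(8)) + 29048 = -187/42 + 29048 = 1219829/42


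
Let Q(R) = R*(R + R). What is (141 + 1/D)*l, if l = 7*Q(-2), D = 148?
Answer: 292166/37 ≈ 7896.4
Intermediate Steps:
Q(R) = 2*R² (Q(R) = R*(2*R) = 2*R²)
l = 56 (l = 7*(2*(-2)²) = 7*(2*4) = 7*8 = 56)
(141 + 1/D)*l = (141 + 1/148)*56 = (20869/148)*56 = 292166/37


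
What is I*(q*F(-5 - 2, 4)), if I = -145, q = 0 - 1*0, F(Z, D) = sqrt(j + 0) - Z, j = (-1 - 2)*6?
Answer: 0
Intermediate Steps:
j = -18 (j = -3*6 = -18)
F(Z, D) = -Z + 3*I*sqrt(2) (F(Z, D) = sqrt(-18 + 0) - Z = sqrt(-18) - Z = 3*I*sqrt(2) - Z = -Z + 3*I*sqrt(2))
q = 0 (q = 0 + 0 = 0)
I*(q*F(-5 - 2, 4)) = -0*(-(-5 - 2) + 3*I*sqrt(2)) = -0*(-1*(-7) + 3*I*sqrt(2)) = -0*(7 + 3*I*sqrt(2)) = -145*0 = 0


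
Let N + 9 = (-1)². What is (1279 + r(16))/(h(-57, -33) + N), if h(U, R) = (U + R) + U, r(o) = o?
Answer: -259/31 ≈ -8.3548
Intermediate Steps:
N = -8 (N = -9 + (-1)² = -9 + 1 = -8)
h(U, R) = R + 2*U (h(U, R) = (R + U) + U = R + 2*U)
(1279 + r(16))/(h(-57, -33) + N) = (1279 + 16)/((-33 + 2*(-57)) - 8) = 1295/((-33 - 114) - 8) = 1295/(-147 - 8) = 1295/(-155) = 1295*(-1/155) = -259/31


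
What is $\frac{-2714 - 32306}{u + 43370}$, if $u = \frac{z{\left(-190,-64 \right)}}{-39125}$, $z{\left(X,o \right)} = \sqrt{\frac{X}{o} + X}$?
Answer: $- \frac{14879702186060000000}{18427546653610001197} - \frac{3288378000 i \sqrt{1330}}{18427546653610001197} \approx -0.80747 - 6.5079 \cdot 10^{-9} i$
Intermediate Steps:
$z{\left(X,o \right)} = \sqrt{X + \frac{X}{o}}$
$u = - \frac{3 i \sqrt{1330}}{313000}$ ($u = \frac{\sqrt{-190 - \frac{190}{-64}}}{-39125} = \sqrt{-190 - - \frac{95}{32}} \left(- \frac{1}{39125}\right) = \sqrt{-190 + \frac{95}{32}} \left(- \frac{1}{39125}\right) = \sqrt{- \frac{5985}{32}} \left(- \frac{1}{39125}\right) = \frac{3 i \sqrt{1330}}{8} \left(- \frac{1}{39125}\right) = - \frac{3 i \sqrt{1330}}{313000} \approx - 0.00034954 i$)
$\frac{-2714 - 32306}{u + 43370} = \frac{-2714 - 32306}{- \frac{3 i \sqrt{1330}}{313000} + 43370} = - \frac{35020}{43370 - \frac{3 i \sqrt{1330}}{313000}}$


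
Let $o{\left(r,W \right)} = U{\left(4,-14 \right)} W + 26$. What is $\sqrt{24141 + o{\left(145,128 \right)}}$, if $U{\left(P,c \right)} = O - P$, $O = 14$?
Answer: $\sqrt{25447} \approx 159.52$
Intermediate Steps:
$U{\left(P,c \right)} = 14 - P$
$o{\left(r,W \right)} = 26 + 10 W$ ($o{\left(r,W \right)} = \left(14 - 4\right) W + 26 = 10 W + 26 = 26 + 10 W$)
$\sqrt{24141 + o{\left(145,128 \right)}} = \sqrt{24141 + \left(26 + 10 \cdot 128\right)} = \sqrt{24141 + \left(26 + 1280\right)} = \sqrt{24141 + 1306} = \sqrt{25447}$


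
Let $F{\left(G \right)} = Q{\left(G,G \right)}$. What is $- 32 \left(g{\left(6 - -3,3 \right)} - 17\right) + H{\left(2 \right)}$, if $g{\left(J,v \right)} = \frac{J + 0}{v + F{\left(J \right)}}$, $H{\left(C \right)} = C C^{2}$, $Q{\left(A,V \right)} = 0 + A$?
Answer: $528$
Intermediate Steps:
$Q{\left(A,V \right)} = A$
$F{\left(G \right)} = G$
$H{\left(C \right)} = C^{3}$
$g{\left(J,v \right)} = \frac{J}{J + v}$ ($g{\left(J,v \right)} = \frac{J + 0}{v + J} = \frac{J}{J + v}$)
$- 32 \left(g{\left(6 - -3,3 \right)} - 17\right) + H{\left(2 \right)} = - 32 \left(\frac{6 - -3}{\left(6 - -3\right) + 3} - 17\right) + 2^{3} = - 32 \left(\frac{6 + 3}{\left(6 + 3\right) + 3} - 17\right) + 8 = - 32 \left(\frac{9}{9 + 3} - 17\right) + 8 = - 32 \left(\frac{9}{12} - 17\right) + 8 = - 32 \left(9 \cdot \frac{1}{12} - 17\right) + 8 = - 32 \left(\frac{3}{4} - 17\right) + 8 = \left(-32\right) \left(- \frac{65}{4}\right) + 8 = 520 + 8 = 528$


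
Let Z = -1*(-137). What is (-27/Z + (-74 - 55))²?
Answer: 313290000/18769 ≈ 16692.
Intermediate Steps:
Z = 137
(-27/Z + (-74 - 55))² = (-27/137 + (-74 - 55))² = (-27*1/137 - 129)² = (-27/137 - 129)² = (-17700/137)² = 313290000/18769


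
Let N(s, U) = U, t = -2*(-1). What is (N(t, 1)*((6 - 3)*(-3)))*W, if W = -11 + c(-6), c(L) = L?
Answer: 153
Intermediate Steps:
W = -17 (W = -11 - 6 = -17)
t = 2
(N(t, 1)*((6 - 3)*(-3)))*W = (1*((6 - 3)*(-3)))*(-17) = (1*(3*(-3)))*(-17) = (1*(-9))*(-17) = -9*(-17) = 153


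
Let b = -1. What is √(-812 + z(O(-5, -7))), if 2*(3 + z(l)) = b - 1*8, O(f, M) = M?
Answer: I*√3278/2 ≈ 28.627*I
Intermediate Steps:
z(l) = -15/2 (z(l) = -3 + (-1 - 1*8)/2 = -3 + (-1 - 8)/2 = -3 + (½)*(-9) = -3 - 9/2 = -15/2)
√(-812 + z(O(-5, -7))) = √(-812 - 15/2) = √(-1639/2) = I*√3278/2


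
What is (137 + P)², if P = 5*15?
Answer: 44944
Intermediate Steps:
P = 75
(137 + P)² = (137 + 75)² = 212² = 44944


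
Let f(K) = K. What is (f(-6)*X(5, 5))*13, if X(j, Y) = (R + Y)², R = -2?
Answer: -702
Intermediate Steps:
X(j, Y) = (-2 + Y)²
(f(-6)*X(5, 5))*13 = -6*(-2 + 5)²*13 = -6*3²*13 = -6*9*13 = -54*13 = -702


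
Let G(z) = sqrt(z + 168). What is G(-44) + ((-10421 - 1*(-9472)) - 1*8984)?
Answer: -9933 + 2*sqrt(31) ≈ -9921.9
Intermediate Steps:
G(z) = sqrt(168 + z)
G(-44) + ((-10421 - 1*(-9472)) - 1*8984) = sqrt(168 - 44) + ((-10421 - 1*(-9472)) - 1*8984) = sqrt(124) + ((-10421 + 9472) - 8984) = 2*sqrt(31) + (-949 - 8984) = 2*sqrt(31) - 9933 = -9933 + 2*sqrt(31)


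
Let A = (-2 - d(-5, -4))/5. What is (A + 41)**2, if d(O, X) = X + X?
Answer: 44521/25 ≈ 1780.8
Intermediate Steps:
d(O, X) = 2*X
A = 6/5 (A = (-2 - 2*(-4))/5 = (-2 - 1*(-8))/5 = (-2 + 8)/5 = (1/5)*6 = 6/5 ≈ 1.2000)
(A + 41)**2 = (6/5 + 41)**2 = (211/5)**2 = 44521/25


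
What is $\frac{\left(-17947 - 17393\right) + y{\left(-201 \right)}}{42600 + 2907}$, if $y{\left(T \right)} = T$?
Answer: $- \frac{1077}{1379} \approx -0.781$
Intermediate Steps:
$\frac{\left(-17947 - 17393\right) + y{\left(-201 \right)}}{42600 + 2907} = \frac{\left(-17947 - 17393\right) - 201}{42600 + 2907} = \frac{\left(-17947 - 17393\right) - 201}{45507} = \left(-35340 - 201\right) \frac{1}{45507} = \left(-35541\right) \frac{1}{45507} = - \frac{1077}{1379}$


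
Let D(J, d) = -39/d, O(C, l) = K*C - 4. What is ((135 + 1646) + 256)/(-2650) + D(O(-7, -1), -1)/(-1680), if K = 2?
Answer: -117517/148400 ≈ -0.79189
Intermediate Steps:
O(C, l) = -4 + 2*C (O(C, l) = 2*C - 4 = -4 + 2*C)
((135 + 1646) + 256)/(-2650) + D(O(-7, -1), -1)/(-1680) = ((135 + 1646) + 256)/(-2650) - 39/(-1)/(-1680) = (1781 + 256)*(-1/2650) - 39*(-1)*(-1/1680) = 2037*(-1/2650) + 39*(-1/1680) = -2037/2650 - 13/560 = -117517/148400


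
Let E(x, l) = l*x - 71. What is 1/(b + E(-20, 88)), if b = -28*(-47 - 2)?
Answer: -1/459 ≈ -0.0021787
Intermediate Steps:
E(x, l) = -71 + l*x
b = 1372 (b = -28*(-49) = 1372)
1/(b + E(-20, 88)) = 1/(1372 + (-71 + 88*(-20))) = 1/(1372 + (-71 - 1760)) = 1/(1372 - 1831) = 1/(-459) = -1/459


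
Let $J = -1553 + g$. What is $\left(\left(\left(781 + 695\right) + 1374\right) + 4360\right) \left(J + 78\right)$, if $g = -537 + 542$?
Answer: $-10598700$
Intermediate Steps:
$g = 5$
$J = -1548$ ($J = -1553 + 5 = -1548$)
$\left(\left(\left(781 + 695\right) + 1374\right) + 4360\right) \left(J + 78\right) = \left(\left(\left(781 + 695\right) + 1374\right) + 4360\right) \left(-1548 + 78\right) = \left(\left(1476 + 1374\right) + 4360\right) \left(-1470\right) = \left(2850 + 4360\right) \left(-1470\right) = 7210 \left(-1470\right) = -10598700$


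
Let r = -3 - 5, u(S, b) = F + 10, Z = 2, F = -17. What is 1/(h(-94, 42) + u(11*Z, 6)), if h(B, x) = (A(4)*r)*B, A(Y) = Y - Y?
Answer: -⅐ ≈ -0.14286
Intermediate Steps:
A(Y) = 0
u(S, b) = -7 (u(S, b) = -17 + 10 = -7)
r = -8
h(B, x) = 0 (h(B, x) = (0*(-8))*B = 0*B = 0)
1/(h(-94, 42) + u(11*Z, 6)) = 1/(0 - 7) = 1/(-7) = -⅐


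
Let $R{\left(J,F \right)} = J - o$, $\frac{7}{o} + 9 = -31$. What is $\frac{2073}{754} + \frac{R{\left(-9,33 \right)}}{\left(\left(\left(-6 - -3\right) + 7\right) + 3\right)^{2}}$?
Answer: $\frac{1898459}{738920} \approx 2.5692$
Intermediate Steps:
$o = - \frac{7}{40}$ ($o = \frac{7}{-9 - 31} = \frac{7}{-40} = 7 \left(- \frac{1}{40}\right) = - \frac{7}{40} \approx -0.175$)
$R{\left(J,F \right)} = \frac{7}{40} + J$ ($R{\left(J,F \right)} = J - - \frac{7}{40} = J + \frac{7}{40} = \frac{7}{40} + J$)
$\frac{2073}{754} + \frac{R{\left(-9,33 \right)}}{\left(\left(\left(-6 - -3\right) + 7\right) + 3\right)^{2}} = \frac{2073}{754} + \frac{\frac{7}{40} - 9}{\left(\left(\left(-6 - -3\right) + 7\right) + 3\right)^{2}} = 2073 \cdot \frac{1}{754} - \frac{353}{40 \left(\left(\left(-6 + 3\right) + 7\right) + 3\right)^{2}} = \frac{2073}{754} - \frac{353}{40 \left(\left(-3 + 7\right) + 3\right)^{2}} = \frac{2073}{754} - \frac{353}{40 \left(4 + 3\right)^{2}} = \frac{2073}{754} - \frac{353}{40 \cdot 7^{2}} = \frac{2073}{754} - \frac{353}{40 \cdot 49} = \frac{2073}{754} - \frac{353}{1960} = \frac{1898459}{738920}$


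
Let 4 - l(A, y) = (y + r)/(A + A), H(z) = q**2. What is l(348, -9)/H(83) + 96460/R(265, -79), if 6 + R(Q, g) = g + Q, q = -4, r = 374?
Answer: 17910233/33408 ≈ 536.11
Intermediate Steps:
H(z) = 16 (H(z) = (-4)**2 = 16)
l(A, y) = 4 - (374 + y)/(2*A) (l(A, y) = 4 - (y + 374)/(A + A) = 4 - (374 + y)/(2*A))
R(Q, g) = -6 + Q + g (R(Q, g) = -6 + (g + Q) = -6 + (Q + g) = -6 + Q + g)
l(348, -9)/H(83) + 96460/R(265, -79) = ((1/2)*(-374 - 1*(-9) + 8*348)/348)/16 + 96460/(-6 + 265 - 79) = ((1/2)*(1/348)*(-374 + 9 + 2784))*(1/16) + 96460/180 = ((1/2)*(1/348)*2419)*(1/16) + 96460*(1/180) = (2419/696)*(1/16) + 4823/9 = 2419/11136 + 4823/9 = 17910233/33408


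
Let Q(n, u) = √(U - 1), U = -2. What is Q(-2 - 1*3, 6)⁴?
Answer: 9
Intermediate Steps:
Q(n, u) = I*√3 (Q(n, u) = √(-2 - 1) = √(-3) = I*√3)
Q(-2 - 1*3, 6)⁴ = (I*√3)⁴ = 9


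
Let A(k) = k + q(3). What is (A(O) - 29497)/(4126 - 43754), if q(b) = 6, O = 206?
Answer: 29285/39628 ≈ 0.73900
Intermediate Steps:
A(k) = 6 + k (A(k) = k + 6 = 6 + k)
(A(O) - 29497)/(4126 - 43754) = ((6 + 206) - 29497)/(4126 - 43754) = (212 - 29497)/(-39628) = -29285*(-1/39628) = 29285/39628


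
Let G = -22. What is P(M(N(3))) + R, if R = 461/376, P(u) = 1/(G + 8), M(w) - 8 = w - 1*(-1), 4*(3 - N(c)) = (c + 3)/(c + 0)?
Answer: 3039/2632 ≈ 1.1546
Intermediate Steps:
N(c) = 3 - (3 + c)/(4*c) (N(c) = 3 - (c + 3)/(4*(c + 0)) = 3 - (3 + c)/(4*c))
M(w) = 9 + w (M(w) = 8 + (w - 1*(-1)) = 8 + (w + 1) = 8 + (1 + w) = 9 + w)
P(u) = -1/14 (P(u) = 1/(-22 + 8) = 1/(-14) = -1/14)
R = 461/376 (R = 461*(1/376) = 461/376 ≈ 1.2261)
P(M(N(3))) + R = -1/14 + 461/376 = 3039/2632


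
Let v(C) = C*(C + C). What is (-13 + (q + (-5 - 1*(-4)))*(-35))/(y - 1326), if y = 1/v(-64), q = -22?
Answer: -6488064/10862591 ≈ -0.59729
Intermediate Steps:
v(C) = 2*C**2 (v(C) = C*(2*C) = 2*C**2)
y = 1/8192 (y = 1/(2*(-64)**2) = 1/(2*4096) = 1/8192 ≈ 0.00012207)
(-13 + (q + (-5 - 1*(-4)))*(-35))/(y - 1326) = (-13 + (-22 + (-5 - 1*(-4)))*(-35))/(1/8192 - 1326) = (-13 + (-22 + (-5 + 4))*(-35))/(-10862591/8192) = (-13 + (-22 - 1)*(-35))*(-8192/10862591) = (-13 - 23*(-35))*(-8192/10862591) = (-13 + 805)*(-8192/10862591) = 792*(-8192/10862591) = -6488064/10862591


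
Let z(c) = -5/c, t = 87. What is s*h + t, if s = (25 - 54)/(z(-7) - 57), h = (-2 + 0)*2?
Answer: 16733/197 ≈ 84.939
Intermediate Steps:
h = -4 (h = -2*2 = -4)
s = 203/394 (s = (25 - 54)/(-5/(-7) - 57) = -29/(-5*(-⅐) - 57) = -29/(5/7 - 57) = -29/(-394/7) = -29*(-7/394) = 203/394 ≈ 0.51523)
s*h + t = (203/394)*(-4) + 87 = -406/197 + 87 = 16733/197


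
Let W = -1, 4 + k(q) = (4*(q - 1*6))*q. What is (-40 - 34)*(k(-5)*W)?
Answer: 15984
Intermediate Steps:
k(q) = -4 + q*(-24 + 4*q) (k(q) = -4 + (4*(q - 1*6))*q = -4 + (4*(q - 6))*q = -4 + (4*(-6 + q))*q = -4 + (-24 + 4*q)*q = -4 + q*(-24 + 4*q))
(-40 - 34)*(k(-5)*W) = (-40 - 34)*((-4 - 24*(-5) + 4*(-5)²)*(-1)) = -74*(-4 + 120 + 4*25)*(-1) = -74*(-4 + 120 + 100)*(-1) = -15984*(-1) = -74*(-216) = 15984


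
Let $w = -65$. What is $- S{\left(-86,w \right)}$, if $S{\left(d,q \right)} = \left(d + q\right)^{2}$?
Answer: $-22801$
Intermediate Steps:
$- S{\left(-86,w \right)} = - \left(-86 - 65\right)^{2} = - \left(-151\right)^{2} = \left(-1\right) 22801 = -22801$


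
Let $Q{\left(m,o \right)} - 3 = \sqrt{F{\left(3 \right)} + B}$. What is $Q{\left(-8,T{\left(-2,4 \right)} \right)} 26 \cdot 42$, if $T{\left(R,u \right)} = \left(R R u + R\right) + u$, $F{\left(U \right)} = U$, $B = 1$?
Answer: $5460$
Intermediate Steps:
$T{\left(R,u \right)} = R + u + u R^{2}$ ($T{\left(R,u \right)} = \left(R^{2} u + R\right) + u = \left(u R^{2} + R\right) + u = \left(R + u R^{2}\right) + u = R + u + u R^{2}$)
$Q{\left(m,o \right)} = 5$ ($Q{\left(m,o \right)} = 3 + \sqrt{3 + 1} = 3 + \sqrt{4} = 3 + 2 = 5$)
$Q{\left(-8,T{\left(-2,4 \right)} \right)} 26 \cdot 42 = 5 \cdot 26 \cdot 42 = 5 \cdot 1092 = 5460$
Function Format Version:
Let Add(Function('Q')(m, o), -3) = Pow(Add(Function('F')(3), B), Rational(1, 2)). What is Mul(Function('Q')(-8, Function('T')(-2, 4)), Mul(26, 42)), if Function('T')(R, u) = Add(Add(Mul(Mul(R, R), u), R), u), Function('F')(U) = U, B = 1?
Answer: 5460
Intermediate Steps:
Function('T')(R, u) = Add(R, u, Mul(u, Pow(R, 2))) (Function('T')(R, u) = Add(Add(Mul(Pow(R, 2), u), R), u) = Add(Add(Mul(u, Pow(R, 2)), R), u) = Add(Add(R, Mul(u, Pow(R, 2))), u) = Add(R, u, Mul(u, Pow(R, 2))))
Function('Q')(m, o) = 5 (Function('Q')(m, o) = Add(3, Pow(Add(3, 1), Rational(1, 2))) = Add(3, Pow(4, Rational(1, 2))) = Add(3, 2) = 5)
Mul(Function('Q')(-8, Function('T')(-2, 4)), Mul(26, 42)) = Mul(5, Mul(26, 42)) = Mul(5, 1092) = 5460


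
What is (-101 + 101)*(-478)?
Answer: 0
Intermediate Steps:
(-101 + 101)*(-478) = 0*(-478) = 0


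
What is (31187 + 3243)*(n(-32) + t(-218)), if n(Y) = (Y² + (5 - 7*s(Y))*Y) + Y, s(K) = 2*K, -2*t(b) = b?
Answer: -461189850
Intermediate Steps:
t(b) = -b/2
n(Y) = Y + Y² + Y*(5 - 14*Y) (n(Y) = (Y² + (5 - 14*Y)*Y) + Y = (Y² + Y*(5 - 14*Y)) + Y = Y + Y² + Y*(5 - 14*Y))
(31187 + 3243)*(n(-32) + t(-218)) = (31187 + 3243)*(-32*(6 - 13*(-32)) - ½*(-218)) = 34430*(-32*(6 + 416) + 109) = 34430*(-32*422 + 109) = 34430*(-13504 + 109) = 34430*(-13395) = -461189850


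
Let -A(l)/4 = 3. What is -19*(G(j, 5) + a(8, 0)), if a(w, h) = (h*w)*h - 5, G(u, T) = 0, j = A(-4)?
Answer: 95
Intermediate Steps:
A(l) = -12 (A(l) = -4*3 = -12)
j = -12
a(w, h) = -5 + w*h² (a(w, h) = w*h² - 5 = -5 + w*h²)
-19*(G(j, 5) + a(8, 0)) = -19*(0 + (-5 + 8*0²)) = -19*(0 + (-5 + 8*0)) = -19*(0 + (-5 + 0)) = -19*(0 - 5) = -19*(-5) = 95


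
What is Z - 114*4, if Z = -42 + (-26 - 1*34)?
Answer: -558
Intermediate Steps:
Z = -102 (Z = -42 + (-26 - 34) = -42 - 60 = -102)
Z - 114*4 = -102 - 114*4 = -102 - 456 = -558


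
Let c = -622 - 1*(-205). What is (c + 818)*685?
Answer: 274685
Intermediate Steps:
c = -417 (c = -622 + 205 = -417)
(c + 818)*685 = (-417 + 818)*685 = 401*685 = 274685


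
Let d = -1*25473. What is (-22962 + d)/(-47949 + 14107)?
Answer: 48435/33842 ≈ 1.4312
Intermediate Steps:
d = -25473
(-22962 + d)/(-47949 + 14107) = (-22962 - 25473)/(-47949 + 14107) = -48435/(-33842) = -48435*(-1/33842) = 48435/33842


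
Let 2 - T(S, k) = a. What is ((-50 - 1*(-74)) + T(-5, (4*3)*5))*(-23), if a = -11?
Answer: -851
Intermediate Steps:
T(S, k) = 13 (T(S, k) = 2 - 1*(-11) = 2 + 11 = 13)
((-50 - 1*(-74)) + T(-5, (4*3)*5))*(-23) = ((-50 - 1*(-74)) + 13)*(-23) = ((-50 + 74) + 13)*(-23) = (24 + 13)*(-23) = 37*(-23) = -851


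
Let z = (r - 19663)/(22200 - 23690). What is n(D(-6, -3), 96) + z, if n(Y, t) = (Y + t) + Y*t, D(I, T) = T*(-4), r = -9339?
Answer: 953201/745 ≈ 1279.5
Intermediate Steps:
D(I, T) = -4*T
z = 14501/745 (z = (-9339 - 19663)/(22200 - 23690) = -29002/(-1490) = -29002*(-1/1490) = 14501/745 ≈ 19.464)
n(Y, t) = Y + t + Y*t
n(D(-6, -3), 96) + z = (-4*(-3) + 96 - 4*(-3)*96) + 14501/745 = (12 + 96 + 12*96) + 14501/745 = (12 + 96 + 1152) + 14501/745 = 1260 + 14501/745 = 953201/745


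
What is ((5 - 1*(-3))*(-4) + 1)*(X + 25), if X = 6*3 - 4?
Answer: -1209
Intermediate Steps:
X = 14 (X = 18 - 4 = 14)
((5 - 1*(-3))*(-4) + 1)*(X + 25) = ((5 - 1*(-3))*(-4) + 1)*(14 + 25) = ((5 + 3)*(-4) + 1)*39 = (8*(-4) + 1)*39 = (-32 + 1)*39 = -31*39 = -1209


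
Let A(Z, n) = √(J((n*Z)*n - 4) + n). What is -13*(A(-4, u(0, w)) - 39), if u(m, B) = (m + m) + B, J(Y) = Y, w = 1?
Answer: 507 - 13*I*√7 ≈ 507.0 - 34.395*I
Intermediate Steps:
u(m, B) = B + 2*m (u(m, B) = 2*m + B = B + 2*m)
A(Z, n) = √(-4 + n + Z*n²) (A(Z, n) = √(((n*Z)*n - 4) + n) = √(((Z*n)*n - 4) + n) = √((Z*n² - 4) + n) = √((-4 + Z*n²) + n) = √(-4 + n + Z*n²))
-13*(A(-4, u(0, w)) - 39) = -13*(√(-4 + (1 + 2*0) - 4*(1 + 2*0)²) - 39) = -13*(√(-4 + (1 + 0) - 4*(1 + 0)²) - 39) = -13*(√(-4 + 1 - 4*1²) - 39) = -13*(√(-4 + 1 - 4*1) - 39) = -13*(√(-4 + 1 - 4) - 39) = -13*(√(-7) - 39) = -13*(I*√7 - 39) = -13*(-39 + I*√7) = 507 - 13*I*√7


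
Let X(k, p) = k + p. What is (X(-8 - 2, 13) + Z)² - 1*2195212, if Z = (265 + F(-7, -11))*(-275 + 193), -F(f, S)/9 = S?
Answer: 888528813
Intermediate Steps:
F(f, S) = -9*S
Z = -29848 (Z = (265 - 9*(-11))*(-275 + 193) = (265 + 99)*(-82) = 364*(-82) = -29848)
(X(-8 - 2, 13) + Z)² - 1*2195212 = (((-8 - 2) + 13) - 29848)² - 1*2195212 = ((-10 + 13) - 29848)² - 2195212 = (3 - 29848)² - 2195212 = (-29845)² - 2195212 = 890724025 - 2195212 = 888528813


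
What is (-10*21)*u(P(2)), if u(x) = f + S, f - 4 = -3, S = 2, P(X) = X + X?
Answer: -630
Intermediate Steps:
P(X) = 2*X
f = 1 (f = 4 - 3 = 1)
u(x) = 3 (u(x) = 1 + 2 = 3)
(-10*21)*u(P(2)) = -10*21*3 = -210*3 = -630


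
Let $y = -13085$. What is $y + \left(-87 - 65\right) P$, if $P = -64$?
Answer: $-3357$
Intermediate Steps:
$y + \left(-87 - 65\right) P = -13085 + \left(-87 - 65\right) \left(-64\right) = -13085 - -9728 = -13085 + 9728 = -3357$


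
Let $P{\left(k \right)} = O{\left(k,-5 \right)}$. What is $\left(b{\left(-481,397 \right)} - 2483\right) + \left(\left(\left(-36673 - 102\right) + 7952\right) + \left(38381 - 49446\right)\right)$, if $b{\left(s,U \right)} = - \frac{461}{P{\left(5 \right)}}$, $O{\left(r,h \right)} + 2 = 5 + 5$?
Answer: $- \frac{339429}{8} \approx -42429.0$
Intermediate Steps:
$O{\left(r,h \right)} = 8$ ($O{\left(r,h \right)} = -2 + \left(5 + 5\right) = -2 + 10 = 8$)
$P{\left(k \right)} = 8$
$b{\left(s,U \right)} = - \frac{461}{8}$
$\left(b{\left(-481,397 \right)} - 2483\right) + \left(\left(\left(-36673 - 102\right) + 7952\right) + \left(38381 - 49446\right)\right) = \left(- \frac{461}{8} - 2483\right) + \left(\left(\left(-36673 - 102\right) + 7952\right) + \left(38381 - 49446\right)\right) = - \frac{20325}{8} + \left(\left(-36775 + 7952\right) + \left(38381 - 49446\right)\right) = - \frac{20325}{8} - 39888 = - \frac{339429}{8}$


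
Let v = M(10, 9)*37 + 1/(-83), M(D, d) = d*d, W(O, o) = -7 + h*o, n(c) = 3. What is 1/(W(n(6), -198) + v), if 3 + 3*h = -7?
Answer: 83/302949 ≈ 0.00027397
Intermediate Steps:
h = -10/3 (h = -1 + (1/3)*(-7) = -1 - 7/3 = -10/3 ≈ -3.3333)
W(O, o) = -7 - 10*o/3
M(D, d) = d**2
v = 248750/83 (v = 9**2*37 + 1/(-83) = 81*37 - 1/83 = 2997 - 1/83 = 248750/83 ≈ 2997.0)
1/(W(n(6), -198) + v) = 1/((-7 - 10/3*(-198)) + 248750/83) = 1/((-7 + 660) + 248750/83) = 1/(653 + 248750/83) = 1/(302949/83) = 83/302949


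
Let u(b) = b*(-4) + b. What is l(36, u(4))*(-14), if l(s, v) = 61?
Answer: -854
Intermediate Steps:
u(b) = -3*b (u(b) = -4*b + b = -3*b)
l(36, u(4))*(-14) = 61*(-14) = -854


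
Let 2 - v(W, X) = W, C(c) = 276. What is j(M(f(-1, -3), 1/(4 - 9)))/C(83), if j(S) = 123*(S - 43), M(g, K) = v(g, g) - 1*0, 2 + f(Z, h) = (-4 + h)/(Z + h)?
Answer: -6683/368 ≈ -18.160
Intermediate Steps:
v(W, X) = 2 - W
f(Z, h) = -2 + (-4 + h)/(Z + h)
M(g, K) = 2 - g (M(g, K) = (2 - g) - 1*0 = (2 - g) + 0 = 2 - g)
j(S) = -5289 + 123*S (j(S) = 123*(-43 + S) = -5289 + 123*S)
j(M(f(-1, -3), 1/(4 - 9)))/C(83) = (-5289 + 123*(2 - (-4 - 1*(-3) - 2*(-1))/(-1 - 3)))/276 = (-5289 + 123*(2 - (-4 + 3 + 2)/(-4)))*(1/276) = (-5289 + 123*(2 - (-1)/4))*(1/276) = (-5289 + 123*(2 - 1*(-¼)))*(1/276) = (-5289 + 123*(2 + ¼))*(1/276) = (-5289 + 123*(9/4))*(1/276) = (-5289 + 1107/4)*(1/276) = -20049/4*1/276 = -6683/368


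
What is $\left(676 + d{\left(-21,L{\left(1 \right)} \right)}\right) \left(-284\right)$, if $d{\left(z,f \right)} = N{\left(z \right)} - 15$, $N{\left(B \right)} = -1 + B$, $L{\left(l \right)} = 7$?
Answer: $-181476$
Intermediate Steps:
$d{\left(z,f \right)} = -16 + z$ ($d{\left(z,f \right)} = \left(-1 + z\right) - 15 = -16 + z$)
$\left(676 + d{\left(-21,L{\left(1 \right)} \right)}\right) \left(-284\right) = \left(676 - 37\right) \left(-284\right) = 639 \left(-284\right) = -181476$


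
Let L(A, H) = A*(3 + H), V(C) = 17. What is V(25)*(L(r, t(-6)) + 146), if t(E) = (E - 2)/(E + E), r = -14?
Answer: 4828/3 ≈ 1609.3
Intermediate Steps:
t(E) = (-2 + E)/(2*E) (t(E) = (-2 + E)/((2*E)) = (-2 + E)*(1/(2*E)) = (-2 + E)/(2*E))
V(25)*(L(r, t(-6)) + 146) = 17*(-14*(3 + (1/2)*(-2 - 6)/(-6)) + 146) = 17*(-14*(3 + (1/2)*(-1/6)*(-8)) + 146) = 17*(-14*(3 + 2/3) + 146) = 17*(-14*11/3 + 146) = 17*(-154/3 + 146) = 17*(284/3) = 4828/3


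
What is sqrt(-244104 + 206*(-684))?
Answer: 4*I*sqrt(24063) ≈ 620.49*I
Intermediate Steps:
sqrt(-244104 + 206*(-684)) = sqrt(-244104 - 140904) = sqrt(-385008) = 4*I*sqrt(24063)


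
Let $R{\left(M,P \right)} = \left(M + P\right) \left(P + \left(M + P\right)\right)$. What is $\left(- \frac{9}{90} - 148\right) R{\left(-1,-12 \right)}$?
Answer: $- \frac{96265}{2} \approx -48133.0$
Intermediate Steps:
$R{\left(M,P \right)} = \left(M + P\right) \left(M + 2 P\right)$
$\left(- \frac{9}{90} - 148\right) R{\left(-1,-12 \right)} = \left(- \frac{9}{90} - 148\right) \left(\left(-1\right)^{2} + 2 \left(-12\right)^{2} + 3 \left(-1\right) \left(-12\right)\right) = \left(\left(-9\right) \frac{1}{90} - 148\right) \left(1 + 2 \cdot 144 + 36\right) = \left(- \frac{1}{10} - 148\right) \left(1 + 288 + 36\right) = \left(- \frac{1481}{10}\right) 325 = - \frac{96265}{2}$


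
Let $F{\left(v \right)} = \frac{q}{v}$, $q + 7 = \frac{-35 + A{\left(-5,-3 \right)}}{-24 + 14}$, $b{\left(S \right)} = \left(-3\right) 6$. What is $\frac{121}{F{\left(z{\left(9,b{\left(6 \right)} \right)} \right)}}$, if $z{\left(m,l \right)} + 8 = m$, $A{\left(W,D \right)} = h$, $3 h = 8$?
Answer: $- \frac{3630}{113} \approx -32.124$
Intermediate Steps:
$b{\left(S \right)} = -18$
$h = \frac{8}{3}$ ($h = \frac{1}{3} \cdot 8 = \frac{8}{3} \approx 2.6667$)
$A{\left(W,D \right)} = \frac{8}{3}$
$z{\left(m,l \right)} = -8 + m$
$q = - \frac{113}{30}$ ($q = -7 + \frac{-35 + \frac{8}{3}}{-24 + 14} = -7 - \frac{97}{3 \left(-10\right)} = -7 - - \frac{97}{30} = -7 + \frac{97}{30} = - \frac{113}{30} \approx -3.7667$)
$F{\left(v \right)} = - \frac{113}{30 v}$
$\frac{121}{F{\left(z{\left(9,b{\left(6 \right)} \right)} \right)}} = \frac{121}{\left(- \frac{113}{30}\right) \frac{1}{-8 + 9}} = \frac{121}{\left(- \frac{113}{30}\right) 1^{-1}} = \frac{121}{\left(- \frac{113}{30}\right) 1} = \frac{121}{- \frac{113}{30}} = 121 \left(- \frac{30}{113}\right) = - \frac{3630}{113}$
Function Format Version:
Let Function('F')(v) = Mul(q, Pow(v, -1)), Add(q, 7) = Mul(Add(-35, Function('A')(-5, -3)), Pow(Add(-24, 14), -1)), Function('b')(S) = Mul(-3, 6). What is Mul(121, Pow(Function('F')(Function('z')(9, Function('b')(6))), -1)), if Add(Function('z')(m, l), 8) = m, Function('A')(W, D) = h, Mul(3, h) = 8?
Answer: Rational(-3630, 113) ≈ -32.124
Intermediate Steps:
Function('b')(S) = -18
h = Rational(8, 3) (h = Mul(Rational(1, 3), 8) = Rational(8, 3) ≈ 2.6667)
Function('A')(W, D) = Rational(8, 3)
Function('z')(m, l) = Add(-8, m)
q = Rational(-113, 30) (q = Add(-7, Mul(Add(-35, Rational(8, 3)), Pow(Add(-24, 14), -1))) = Add(-7, Mul(Rational(-97, 3), Pow(-10, -1))) = Add(-7, Mul(Rational(-97, 3), Rational(-1, 10))) = Add(-7, Rational(97, 30)) = Rational(-113, 30) ≈ -3.7667)
Function('F')(v) = Mul(Rational(-113, 30), Pow(v, -1))
Mul(121, Pow(Function('F')(Function('z')(9, Function('b')(6))), -1)) = Mul(121, Pow(Mul(Rational(-113, 30), Pow(Add(-8, 9), -1)), -1)) = Mul(121, Pow(Mul(Rational(-113, 30), Pow(1, -1)), -1)) = Mul(121, Pow(Mul(Rational(-113, 30), 1), -1)) = Mul(121, Pow(Rational(-113, 30), -1)) = Mul(121, Rational(-30, 113)) = Rational(-3630, 113)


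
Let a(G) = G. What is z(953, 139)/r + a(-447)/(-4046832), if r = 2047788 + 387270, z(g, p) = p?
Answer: 91721143/547459479792 ≈ 0.00016754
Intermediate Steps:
r = 2435058
z(953, 139)/r + a(-447)/(-4046832) = 139/2435058 - 447/(-4046832) = 139*(1/2435058) - 447*(-1/4046832) = 139/2435058 + 149/1348944 = 91721143/547459479792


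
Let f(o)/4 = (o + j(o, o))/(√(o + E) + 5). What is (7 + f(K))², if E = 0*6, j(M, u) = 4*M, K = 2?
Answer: 133521/529 - 28880*√2/529 ≈ 175.20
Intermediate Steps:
E = 0
f(o) = 20*o/(5 + √o) (f(o) = 4*((o + 4*o)/(√(o + 0) + 5)) = 4*((5*o)/(√o + 5)) = 4*((5*o)/(5 + √o)) = 4*(5*o/(5 + √o)) = 20*o/(5 + √o))
(7 + f(K))² = (7 + 20*2/(5 + √2))² = (7 + 40/(5 + √2))²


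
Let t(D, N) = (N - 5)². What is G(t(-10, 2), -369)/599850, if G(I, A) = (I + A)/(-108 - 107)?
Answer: 4/1432975 ≈ 2.7914e-6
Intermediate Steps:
t(D, N) = (-5 + N)²
G(I, A) = -A/215 - I/215 (G(I, A) = (A + I)/(-215) = (A + I)*(-1/215) = -A/215 - I/215)
G(t(-10, 2), -369)/599850 = (-1/215*(-369) - (-5 + 2)²/215)/599850 = (369/215 - 1/215*(-3)²)*(1/599850) = (369/215 - 1/215*9)*(1/599850) = (369/215 - 9/215)*(1/599850) = (72/43)*(1/599850) = 4/1432975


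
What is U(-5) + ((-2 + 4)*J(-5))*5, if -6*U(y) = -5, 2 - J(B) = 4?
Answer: -115/6 ≈ -19.167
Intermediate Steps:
J(B) = -2 (J(B) = 2 - 1*4 = 2 - 4 = -2)
U(y) = ⅚ (U(y) = -⅙*(-5) = ⅚)
U(-5) + ((-2 + 4)*J(-5))*5 = ⅚ + ((-2 + 4)*(-2))*5 = ⅚ + (2*(-2))*5 = ⅚ - 4*5 = ⅚ - 20 = -115/6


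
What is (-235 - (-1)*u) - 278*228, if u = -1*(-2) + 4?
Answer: -63613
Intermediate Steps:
u = 6 (u = 2 + 4 = 6)
(-235 - (-1)*u) - 278*228 = (-235 - (-1)*6) - 278*228 = (-235 - 1*(-6)) - 63384 = (-235 + 6) - 63384 = -229 - 63384 = -63613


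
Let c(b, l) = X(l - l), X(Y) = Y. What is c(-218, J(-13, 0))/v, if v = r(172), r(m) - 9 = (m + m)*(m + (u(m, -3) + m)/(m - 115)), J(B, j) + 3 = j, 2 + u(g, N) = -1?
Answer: 0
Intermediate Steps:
u(g, N) = -3 (u(g, N) = -2 - 1 = -3)
J(B, j) = -3 + j
r(m) = 9 + 2*m*(m + (-3 + m)/(-115 + m)) (r(m) = 9 + (m + m)*(m + (-3 + m)/(m - 115)) = 9 + (2*m)*(m + (-3 + m)/(-115 + m)) = 9 + 2*m*(m + (-3 + m)/(-115 + m)))
c(b, l) = 0 (c(b, l) = l - l = 0)
v = 3431225/57 (v = (-1035 - 228*172² + 2*172³ + 3*172)/(-115 + 172) = (-1035 - 228*29584 + 2*5088448 + 516)/57 = (-1035 - 6745152 + 10176896 + 516)/57 = (1/57)*3431225 = 3431225/57 ≈ 60197.)
c(-218, J(-13, 0))/v = 0/(3431225/57) = 0*(57/3431225) = 0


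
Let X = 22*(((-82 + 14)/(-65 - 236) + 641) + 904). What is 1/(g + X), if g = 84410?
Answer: 301/35639896 ≈ 8.4456e-6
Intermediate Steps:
X = 10232486/301 (X = 22*((-68/(-301) + 641) + 904) = 22*((-68*(-1/301) + 641) + 904) = 22*((68/301 + 641) + 904) = 22*(193009/301 + 904) = 22*(465113/301) = 10232486/301 ≈ 33995.)
1/(g + X) = 1/(84410 + 10232486/301) = 1/(35639896/301) = 301/35639896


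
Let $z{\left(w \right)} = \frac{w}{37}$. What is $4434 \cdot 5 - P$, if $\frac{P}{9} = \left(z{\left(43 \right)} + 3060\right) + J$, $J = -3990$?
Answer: $\frac{1129593}{37} \approx 30530.0$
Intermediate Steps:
$z{\left(w \right)} = \frac{w}{37}$ ($z{\left(w \right)} = w \frac{1}{37} = \frac{w}{37}$)
$P = - \frac{309303}{37}$ ($P = 9 \left(\left(\frac{1}{37} \cdot 43 + 3060\right) - 3990\right) = 9 \left(\left(\frac{43}{37} + 3060\right) - 3990\right) = 9 \left(\frac{113263}{37} - 3990\right) = 9 \left(- \frac{34367}{37}\right) = - \frac{309303}{37} \approx -8359.5$)
$4434 \cdot 5 - P = 4434 \cdot 5 - - \frac{309303}{37} = 22170 + \frac{309303}{37} = \frac{1129593}{37}$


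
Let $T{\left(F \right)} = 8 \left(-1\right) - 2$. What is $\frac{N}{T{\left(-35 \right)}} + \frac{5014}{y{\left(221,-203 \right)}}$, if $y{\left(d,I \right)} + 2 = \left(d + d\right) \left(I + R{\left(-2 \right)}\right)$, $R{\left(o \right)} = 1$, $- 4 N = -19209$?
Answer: $- \frac{37289029}{77640} \approx -480.28$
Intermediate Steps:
$N = \frac{19209}{4}$ ($N = \left(- \frac{1}{4}\right) \left(-19209\right) = \frac{19209}{4} \approx 4802.3$)
$y{\left(d,I \right)} = -2 + 2 d \left(1 + I\right)$ ($y{\left(d,I \right)} = -2 + \left(d + d\right) \left(I + 1\right) = -2 + 2 d \left(1 + I\right)$)
$T{\left(F \right)} = -10$ ($T{\left(F \right)} = -8 - 2 = -10$)
$\frac{N}{T{\left(-35 \right)}} + \frac{5014}{y{\left(221,-203 \right)}} = \frac{19209}{4 \left(-10\right)} + \frac{5014}{-2 + 2 \cdot 221 + 2 \left(-203\right) 221} = \frac{19209}{4} \left(- \frac{1}{10}\right) + \frac{5014}{-2 + 442 - 89726} = - \frac{19209}{40} + \frac{5014}{-89286} = - \frac{19209}{40} + 5014 \left(- \frac{1}{89286}\right) = - \frac{19209}{40} - \frac{109}{1941} = - \frac{37289029}{77640}$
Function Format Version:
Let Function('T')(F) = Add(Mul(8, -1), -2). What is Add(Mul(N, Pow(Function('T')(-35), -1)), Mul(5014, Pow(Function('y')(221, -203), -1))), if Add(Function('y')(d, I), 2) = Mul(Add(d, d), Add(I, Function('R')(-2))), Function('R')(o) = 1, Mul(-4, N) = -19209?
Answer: Rational(-37289029, 77640) ≈ -480.28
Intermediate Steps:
N = Rational(19209, 4) (N = Mul(Rational(-1, 4), -19209) = Rational(19209, 4) ≈ 4802.3)
Function('y')(d, I) = Add(-2, Mul(2, d, Add(1, I))) (Function('y')(d, I) = Add(-2, Mul(Add(d, d), Add(I, 1))) = Add(-2, Mul(Mul(2, d), Add(1, I))) = Add(-2, Mul(2, d, Add(1, I))))
Function('T')(F) = -10 (Function('T')(F) = Add(-8, -2) = -10)
Add(Mul(N, Pow(Function('T')(-35), -1)), Mul(5014, Pow(Function('y')(221, -203), -1))) = Add(Mul(Rational(19209, 4), Pow(-10, -1)), Mul(5014, Pow(Add(-2, Mul(2, 221), Mul(2, -203, 221)), -1))) = Add(Mul(Rational(19209, 4), Rational(-1, 10)), Mul(5014, Pow(Add(-2, 442, -89726), -1))) = Add(Rational(-19209, 40), Mul(5014, Pow(-89286, -1))) = Add(Rational(-19209, 40), Mul(5014, Rational(-1, 89286))) = Add(Rational(-19209, 40), Rational(-109, 1941)) = Rational(-37289029, 77640)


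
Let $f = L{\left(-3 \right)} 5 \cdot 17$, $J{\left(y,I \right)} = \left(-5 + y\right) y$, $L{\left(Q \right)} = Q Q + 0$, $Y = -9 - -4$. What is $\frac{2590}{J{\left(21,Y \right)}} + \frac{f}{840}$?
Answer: $\frac{181}{21} \approx 8.619$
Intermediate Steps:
$Y = -5$ ($Y = -9 + 4 = -5$)
$L{\left(Q \right)} = Q^{2}$ ($L{\left(Q \right)} = Q^{2} + 0 = Q^{2}$)
$J{\left(y,I \right)} = y \left(-5 + y\right)$
$f = 765$ ($f = \left(-3\right)^{2} \cdot 5 \cdot 17 = 9 \cdot 5 \cdot 17 = 45 \cdot 17 = 765$)
$\frac{2590}{J{\left(21,Y \right)}} + \frac{f}{840} = \frac{2590}{21 \left(-5 + 21\right)} + \frac{765}{840} = \frac{2590}{21 \cdot 16} + 765 \cdot \frac{1}{840} = \frac{2590}{336} + \frac{51}{56} = 2590 \cdot \frac{1}{336} + \frac{51}{56} = \frac{185}{24} + \frac{51}{56} = \frac{181}{21}$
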